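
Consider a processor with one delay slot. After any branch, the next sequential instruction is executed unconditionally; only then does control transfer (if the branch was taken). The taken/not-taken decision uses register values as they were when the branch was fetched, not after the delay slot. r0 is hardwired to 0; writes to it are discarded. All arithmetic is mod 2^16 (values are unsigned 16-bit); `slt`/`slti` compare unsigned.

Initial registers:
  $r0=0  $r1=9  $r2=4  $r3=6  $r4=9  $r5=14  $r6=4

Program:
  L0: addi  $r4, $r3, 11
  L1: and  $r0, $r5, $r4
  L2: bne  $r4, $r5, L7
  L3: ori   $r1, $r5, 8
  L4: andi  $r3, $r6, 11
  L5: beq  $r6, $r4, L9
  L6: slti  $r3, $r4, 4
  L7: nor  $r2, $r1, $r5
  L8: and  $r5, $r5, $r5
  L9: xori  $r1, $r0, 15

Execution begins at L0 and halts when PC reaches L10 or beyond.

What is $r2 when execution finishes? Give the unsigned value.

65521

PC=0  addi  $r4, $r3, 11     | $r0=0 $r1=9 $r2=4 $r3=6 $r4=17 $r5=14 $r6=4
PC=1  and  $r0, $r5, $r4     | $r0=0 $r1=9 $r2=4 $r3=6 $r4=17 $r5=14 $r6=4
PC=2  bne  $r4, $r5, L7      | $r0=0 $r1=9 $r2=4 $r3=6 $r4=17 $r5=14 $r6=4  [TAKEN]
PC=3  ori   $r1, $r5, 8      | $r0=0 $r1=14 $r2=4 $r3=6 $r4=17 $r5=14 $r6=4
PC=7  nor  $r2, $r1, $r5     | $r0=0 $r1=14 $r2=65521 $r3=6 $r4=17 $r5=14 $r6=4
PC=8  and  $r5, $r5, $r5     | $r0=0 $r1=14 $r2=65521 $r3=6 $r4=17 $r5=14 $r6=4
PC=9  xori  $r1, $r0, 15     | $r0=0 $r1=15 $r2=65521 $r3=6 $r4=17 $r5=14 $r6=4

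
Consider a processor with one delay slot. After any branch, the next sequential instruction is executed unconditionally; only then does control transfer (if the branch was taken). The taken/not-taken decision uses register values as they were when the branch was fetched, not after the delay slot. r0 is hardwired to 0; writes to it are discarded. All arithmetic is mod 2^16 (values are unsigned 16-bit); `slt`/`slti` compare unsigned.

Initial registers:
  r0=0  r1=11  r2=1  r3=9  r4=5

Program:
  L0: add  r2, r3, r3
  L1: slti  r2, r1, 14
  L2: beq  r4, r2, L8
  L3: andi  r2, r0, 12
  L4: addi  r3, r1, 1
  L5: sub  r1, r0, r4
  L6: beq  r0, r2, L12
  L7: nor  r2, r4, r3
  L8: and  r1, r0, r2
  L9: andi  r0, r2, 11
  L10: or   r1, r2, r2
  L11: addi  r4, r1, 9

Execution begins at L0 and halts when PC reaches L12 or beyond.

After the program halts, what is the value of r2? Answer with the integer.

#0 add  r2, r3, r3 ; 0/11/18/9/5
#1 slti  r2, r1, 14 ; 0/11/1/9/5
#2 beq  r4, r2, L8 ; 0/11/1/9/5 ; →fallthru
#3 andi  r2, r0, 12 ; 0/11/0/9/5
#4 addi  r3, r1, 1 ; 0/11/0/12/5
#5 sub  r1, r0, r4 ; 0/65531/0/12/5
#6 beq  r0, r2, L12 ; 0/65531/0/12/5 ; →target
#7 nor  r2, r4, r3 ; 0/65531/65522/12/5

65522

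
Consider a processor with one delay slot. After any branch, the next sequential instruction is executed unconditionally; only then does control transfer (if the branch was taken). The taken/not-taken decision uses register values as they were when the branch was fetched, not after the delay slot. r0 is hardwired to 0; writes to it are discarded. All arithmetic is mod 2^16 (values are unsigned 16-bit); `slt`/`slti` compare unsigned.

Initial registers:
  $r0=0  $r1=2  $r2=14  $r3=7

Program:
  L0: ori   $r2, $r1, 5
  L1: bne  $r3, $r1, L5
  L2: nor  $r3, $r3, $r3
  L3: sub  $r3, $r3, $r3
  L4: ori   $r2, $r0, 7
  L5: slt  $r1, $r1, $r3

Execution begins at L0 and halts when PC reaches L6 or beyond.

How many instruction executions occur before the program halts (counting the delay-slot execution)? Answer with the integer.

4

PC=0  ori   $r2, $r1, 5      | $r0=0 $r1=2 $r2=7 $r3=7
PC=1  bne  $r3, $r1, L5      | $r0=0 $r1=2 $r2=7 $r3=7  [TAKEN]
PC=2  nor  $r3, $r3, $r3     | $r0=0 $r1=2 $r2=7 $r3=65528
PC=5  slt  $r1, $r1, $r3     | $r0=0 $r1=1 $r2=7 $r3=65528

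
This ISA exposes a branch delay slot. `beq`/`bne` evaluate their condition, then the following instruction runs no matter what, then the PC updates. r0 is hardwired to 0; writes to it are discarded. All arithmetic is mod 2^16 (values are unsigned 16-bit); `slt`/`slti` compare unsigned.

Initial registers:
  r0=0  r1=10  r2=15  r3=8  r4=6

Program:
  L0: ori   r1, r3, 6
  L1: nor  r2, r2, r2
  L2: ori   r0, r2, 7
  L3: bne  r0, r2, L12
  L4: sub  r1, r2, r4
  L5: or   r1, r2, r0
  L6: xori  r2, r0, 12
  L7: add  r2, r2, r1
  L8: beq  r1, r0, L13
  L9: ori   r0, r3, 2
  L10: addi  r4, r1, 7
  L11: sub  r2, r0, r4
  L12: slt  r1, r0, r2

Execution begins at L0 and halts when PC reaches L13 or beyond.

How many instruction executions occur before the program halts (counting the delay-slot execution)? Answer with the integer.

#0 ori   r1, r3, 6 ; 0/14/15/8/6
#1 nor  r2, r2, r2 ; 0/14/65520/8/6
#2 ori   r0, r2, 7 ; 0/14/65520/8/6
#3 bne  r0, r2, L12 ; 0/14/65520/8/6 ; →target
#4 sub  r1, r2, r4 ; 0/65514/65520/8/6
#12 slt  r1, r0, r2 ; 0/1/65520/8/6

6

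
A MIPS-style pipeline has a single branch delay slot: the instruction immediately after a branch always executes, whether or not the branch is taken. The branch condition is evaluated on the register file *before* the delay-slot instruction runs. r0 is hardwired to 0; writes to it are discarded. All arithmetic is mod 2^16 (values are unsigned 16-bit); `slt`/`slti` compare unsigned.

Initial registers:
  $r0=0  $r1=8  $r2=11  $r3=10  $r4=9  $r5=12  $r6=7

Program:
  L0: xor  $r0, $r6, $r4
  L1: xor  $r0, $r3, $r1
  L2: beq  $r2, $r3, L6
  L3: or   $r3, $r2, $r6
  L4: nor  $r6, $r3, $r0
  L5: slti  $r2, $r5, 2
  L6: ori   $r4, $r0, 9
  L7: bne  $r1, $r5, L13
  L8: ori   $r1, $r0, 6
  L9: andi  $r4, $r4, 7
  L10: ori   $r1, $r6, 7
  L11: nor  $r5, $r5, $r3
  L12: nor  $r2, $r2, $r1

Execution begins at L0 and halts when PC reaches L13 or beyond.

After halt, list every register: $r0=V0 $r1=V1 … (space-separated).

PC=0  xor  $r0, $r6, $r4     | $r0=0 $r1=8 $r2=11 $r3=10 $r4=9 $r5=12 $r6=7
PC=1  xor  $r0, $r3, $r1     | $r0=0 $r1=8 $r2=11 $r3=10 $r4=9 $r5=12 $r6=7
PC=2  beq  $r2, $r3, L6      | $r0=0 $r1=8 $r2=11 $r3=10 $r4=9 $r5=12 $r6=7  [not taken]
PC=3  or   $r3, $r2, $r6     | $r0=0 $r1=8 $r2=11 $r3=15 $r4=9 $r5=12 $r6=7
PC=4  nor  $r6, $r3, $r0     | $r0=0 $r1=8 $r2=11 $r3=15 $r4=9 $r5=12 $r6=65520
PC=5  slti  $r2, $r5, 2      | $r0=0 $r1=8 $r2=0 $r3=15 $r4=9 $r5=12 $r6=65520
PC=6  ori   $r4, $r0, 9      | $r0=0 $r1=8 $r2=0 $r3=15 $r4=9 $r5=12 $r6=65520
PC=7  bne  $r1, $r5, L13     | $r0=0 $r1=8 $r2=0 $r3=15 $r4=9 $r5=12 $r6=65520  [TAKEN]
PC=8  ori   $r1, $r0, 6      | $r0=0 $r1=6 $r2=0 $r3=15 $r4=9 $r5=12 $r6=65520

$r0=0 $r1=6 $r2=0 $r3=15 $r4=9 $r5=12 $r6=65520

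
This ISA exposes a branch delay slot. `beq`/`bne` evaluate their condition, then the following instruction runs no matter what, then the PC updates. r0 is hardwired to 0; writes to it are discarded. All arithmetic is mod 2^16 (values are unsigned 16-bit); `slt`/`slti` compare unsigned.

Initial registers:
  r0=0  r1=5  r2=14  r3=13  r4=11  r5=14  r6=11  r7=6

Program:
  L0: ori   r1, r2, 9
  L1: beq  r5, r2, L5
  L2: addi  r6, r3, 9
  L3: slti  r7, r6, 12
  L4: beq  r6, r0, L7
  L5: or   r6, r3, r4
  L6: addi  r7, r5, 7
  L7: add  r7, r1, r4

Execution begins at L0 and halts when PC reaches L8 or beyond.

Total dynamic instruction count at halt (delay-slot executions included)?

  step pc=0: ori   r1, r2, 9  regs=(0,15,14,13,11,14,11,6)
  step pc=1: beq  r5, r2, L5  cond=T  regs=(0,15,14,13,11,14,11,6)
  step pc=2: addi  r6, r3, 9  regs=(0,15,14,13,11,14,22,6)
  step pc=5: or   r6, r3, r4  regs=(0,15,14,13,11,14,15,6)
  step pc=6: addi  r7, r5, 7  regs=(0,15,14,13,11,14,15,21)
  step pc=7: add  r7, r1, r4  regs=(0,15,14,13,11,14,15,26)

6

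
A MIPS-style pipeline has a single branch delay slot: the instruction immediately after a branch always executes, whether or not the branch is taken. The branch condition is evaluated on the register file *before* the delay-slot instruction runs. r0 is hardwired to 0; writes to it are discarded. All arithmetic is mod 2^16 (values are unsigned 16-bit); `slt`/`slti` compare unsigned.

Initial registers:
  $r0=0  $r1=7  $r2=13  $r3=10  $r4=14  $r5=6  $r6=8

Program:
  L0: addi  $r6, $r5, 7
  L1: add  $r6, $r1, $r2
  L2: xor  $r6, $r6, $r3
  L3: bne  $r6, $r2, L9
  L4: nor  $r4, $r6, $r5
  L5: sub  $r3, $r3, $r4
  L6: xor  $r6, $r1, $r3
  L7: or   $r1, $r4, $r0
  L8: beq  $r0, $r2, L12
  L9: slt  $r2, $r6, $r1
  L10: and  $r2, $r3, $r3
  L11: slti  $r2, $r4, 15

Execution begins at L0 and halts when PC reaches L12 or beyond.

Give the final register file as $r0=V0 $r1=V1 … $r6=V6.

[0] addi  $r6, $r5, 7  →  {$r0:0, $r1:7, $r2:13, $r3:10, $r4:14, $r5:6, $r6:13}
[1] add  $r6, $r1, $r2  →  {$r0:0, $r1:7, $r2:13, $r3:10, $r4:14, $r5:6, $r6:20}
[2] xor  $r6, $r6, $r3  →  {$r0:0, $r1:7, $r2:13, $r3:10, $r4:14, $r5:6, $r6:30}
[3] bne  $r6, $r2, L9  →  {$r0:0, $r1:7, $r2:13, $r3:10, $r4:14, $r5:6, $r6:30}  ⟨branch taken⟩
[4] nor  $r4, $r6, $r5  →  {$r0:0, $r1:7, $r2:13, $r3:10, $r4:65505, $r5:6, $r6:30}
[9] slt  $r2, $r6, $r1  →  {$r0:0, $r1:7, $r2:0, $r3:10, $r4:65505, $r5:6, $r6:30}
[10] and  $r2, $r3, $r3  →  {$r0:0, $r1:7, $r2:10, $r3:10, $r4:65505, $r5:6, $r6:30}
[11] slti  $r2, $r4, 15  →  {$r0:0, $r1:7, $r2:0, $r3:10, $r4:65505, $r5:6, $r6:30}

$r0=0 $r1=7 $r2=0 $r3=10 $r4=65505 $r5=6 $r6=30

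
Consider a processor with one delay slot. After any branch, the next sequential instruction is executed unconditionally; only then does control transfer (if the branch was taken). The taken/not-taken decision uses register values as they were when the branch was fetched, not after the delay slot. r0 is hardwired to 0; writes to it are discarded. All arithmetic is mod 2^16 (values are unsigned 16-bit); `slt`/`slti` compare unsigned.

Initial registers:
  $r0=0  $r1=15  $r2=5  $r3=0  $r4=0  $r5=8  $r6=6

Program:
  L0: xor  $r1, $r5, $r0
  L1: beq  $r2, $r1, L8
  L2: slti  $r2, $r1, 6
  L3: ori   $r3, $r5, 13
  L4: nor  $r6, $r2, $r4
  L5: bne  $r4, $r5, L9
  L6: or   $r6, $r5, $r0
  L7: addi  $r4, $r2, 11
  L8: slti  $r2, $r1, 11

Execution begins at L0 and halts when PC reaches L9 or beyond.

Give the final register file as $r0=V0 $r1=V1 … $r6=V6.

PC=0  xor  $r1, $r5, $r0     | $r0=0 $r1=8 $r2=5 $r3=0 $r4=0 $r5=8 $r6=6
PC=1  beq  $r2, $r1, L8      | $r0=0 $r1=8 $r2=5 $r3=0 $r4=0 $r5=8 $r6=6  [not taken]
PC=2  slti  $r2, $r1, 6      | $r0=0 $r1=8 $r2=0 $r3=0 $r4=0 $r5=8 $r6=6
PC=3  ori   $r3, $r5, 13     | $r0=0 $r1=8 $r2=0 $r3=13 $r4=0 $r5=8 $r6=6
PC=4  nor  $r6, $r2, $r4     | $r0=0 $r1=8 $r2=0 $r3=13 $r4=0 $r5=8 $r6=65535
PC=5  bne  $r4, $r5, L9      | $r0=0 $r1=8 $r2=0 $r3=13 $r4=0 $r5=8 $r6=65535  [TAKEN]
PC=6  or   $r6, $r5, $r0     | $r0=0 $r1=8 $r2=0 $r3=13 $r4=0 $r5=8 $r6=8

$r0=0 $r1=8 $r2=0 $r3=13 $r4=0 $r5=8 $r6=8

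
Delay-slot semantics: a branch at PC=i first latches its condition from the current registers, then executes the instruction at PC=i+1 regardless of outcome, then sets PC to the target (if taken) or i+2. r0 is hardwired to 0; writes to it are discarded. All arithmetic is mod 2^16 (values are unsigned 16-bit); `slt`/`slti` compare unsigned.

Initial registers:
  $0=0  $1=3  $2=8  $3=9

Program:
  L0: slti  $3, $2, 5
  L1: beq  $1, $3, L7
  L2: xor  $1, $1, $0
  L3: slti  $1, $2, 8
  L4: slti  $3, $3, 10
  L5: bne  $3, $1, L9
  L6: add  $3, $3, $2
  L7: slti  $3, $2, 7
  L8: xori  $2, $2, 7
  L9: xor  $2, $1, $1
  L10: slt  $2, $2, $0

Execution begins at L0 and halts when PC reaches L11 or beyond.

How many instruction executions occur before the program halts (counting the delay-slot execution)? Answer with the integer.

9

PC=0  slti  $3, $2, 5        | $0=0 $1=3 $2=8 $3=0
PC=1  beq  $1, $3, L7        | $0=0 $1=3 $2=8 $3=0  [not taken]
PC=2  xor  $1, $1, $0        | $0=0 $1=3 $2=8 $3=0
PC=3  slti  $1, $2, 8        | $0=0 $1=0 $2=8 $3=0
PC=4  slti  $3, $3, 10       | $0=0 $1=0 $2=8 $3=1
PC=5  bne  $3, $1, L9        | $0=0 $1=0 $2=8 $3=1  [TAKEN]
PC=6  add  $3, $3, $2        | $0=0 $1=0 $2=8 $3=9
PC=9  xor  $2, $1, $1        | $0=0 $1=0 $2=0 $3=9
PC=10 slt  $2, $2, $0        | $0=0 $1=0 $2=0 $3=9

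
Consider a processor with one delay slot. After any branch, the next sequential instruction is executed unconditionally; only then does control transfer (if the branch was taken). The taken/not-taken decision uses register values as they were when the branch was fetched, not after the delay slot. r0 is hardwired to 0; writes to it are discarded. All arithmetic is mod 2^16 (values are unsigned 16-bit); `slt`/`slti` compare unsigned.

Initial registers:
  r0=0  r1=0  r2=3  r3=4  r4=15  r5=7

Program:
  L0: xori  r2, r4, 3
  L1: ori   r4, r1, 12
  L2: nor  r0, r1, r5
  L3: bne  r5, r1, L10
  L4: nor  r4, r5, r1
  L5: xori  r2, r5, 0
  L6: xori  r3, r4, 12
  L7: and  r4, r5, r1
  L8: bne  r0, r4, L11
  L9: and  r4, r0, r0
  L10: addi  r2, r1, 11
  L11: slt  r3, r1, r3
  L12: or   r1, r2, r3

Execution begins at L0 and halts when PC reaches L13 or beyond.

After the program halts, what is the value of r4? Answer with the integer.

PC=0  xori  r2, r4, 3        | r0=0 r1=0 r2=12 r3=4 r4=15 r5=7
PC=1  ori   r4, r1, 12       | r0=0 r1=0 r2=12 r3=4 r4=12 r5=7
PC=2  nor  r0, r1, r5        | r0=0 r1=0 r2=12 r3=4 r4=12 r5=7
PC=3  bne  r5, r1, L10       | r0=0 r1=0 r2=12 r3=4 r4=12 r5=7  [TAKEN]
PC=4  nor  r4, r5, r1        | r0=0 r1=0 r2=12 r3=4 r4=65528 r5=7
PC=10 addi  r2, r1, 11       | r0=0 r1=0 r2=11 r3=4 r4=65528 r5=7
PC=11 slt  r3, r1, r3        | r0=0 r1=0 r2=11 r3=1 r4=65528 r5=7
PC=12 or   r1, r2, r3        | r0=0 r1=11 r2=11 r3=1 r4=65528 r5=7

65528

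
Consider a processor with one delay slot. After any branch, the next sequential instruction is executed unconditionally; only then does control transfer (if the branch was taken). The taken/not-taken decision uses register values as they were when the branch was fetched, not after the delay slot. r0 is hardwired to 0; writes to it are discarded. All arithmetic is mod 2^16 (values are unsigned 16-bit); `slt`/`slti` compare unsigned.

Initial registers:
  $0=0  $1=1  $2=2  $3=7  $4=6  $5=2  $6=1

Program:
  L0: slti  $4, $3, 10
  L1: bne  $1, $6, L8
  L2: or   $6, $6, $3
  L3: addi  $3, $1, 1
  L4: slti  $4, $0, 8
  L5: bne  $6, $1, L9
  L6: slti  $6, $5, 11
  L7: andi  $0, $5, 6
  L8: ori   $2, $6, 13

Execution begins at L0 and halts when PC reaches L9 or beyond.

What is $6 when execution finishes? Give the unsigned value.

1

[0] slti  $4, $3, 10  →  {$0:0, $1:1, $2:2, $3:7, $4:1, $5:2, $6:1}
[1] bne  $1, $6, L8  →  {$0:0, $1:1, $2:2, $3:7, $4:1, $5:2, $6:1}  ⟨branch fallthrough⟩
[2] or   $6, $6, $3  →  {$0:0, $1:1, $2:2, $3:7, $4:1, $5:2, $6:7}
[3] addi  $3, $1, 1  →  {$0:0, $1:1, $2:2, $3:2, $4:1, $5:2, $6:7}
[4] slti  $4, $0, 8  →  {$0:0, $1:1, $2:2, $3:2, $4:1, $5:2, $6:7}
[5] bne  $6, $1, L9  →  {$0:0, $1:1, $2:2, $3:2, $4:1, $5:2, $6:7}  ⟨branch taken⟩
[6] slti  $6, $5, 11  →  {$0:0, $1:1, $2:2, $3:2, $4:1, $5:2, $6:1}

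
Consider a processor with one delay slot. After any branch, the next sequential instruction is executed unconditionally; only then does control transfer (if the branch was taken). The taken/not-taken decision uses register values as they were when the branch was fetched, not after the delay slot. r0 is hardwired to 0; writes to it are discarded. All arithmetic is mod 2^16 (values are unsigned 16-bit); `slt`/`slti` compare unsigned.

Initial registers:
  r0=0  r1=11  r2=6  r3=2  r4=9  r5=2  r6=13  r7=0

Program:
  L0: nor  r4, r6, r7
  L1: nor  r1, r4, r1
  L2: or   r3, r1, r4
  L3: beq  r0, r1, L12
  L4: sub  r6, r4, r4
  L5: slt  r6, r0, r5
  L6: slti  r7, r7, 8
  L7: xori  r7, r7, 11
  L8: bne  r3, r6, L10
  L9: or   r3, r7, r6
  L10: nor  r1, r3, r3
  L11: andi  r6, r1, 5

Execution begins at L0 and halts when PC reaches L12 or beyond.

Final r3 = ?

[0] nor  r4, r6, r7  →  {r0:0, r1:11, r2:6, r3:2, r4:65522, r5:2, r6:13, r7:0}
[1] nor  r1, r4, r1  →  {r0:0, r1:4, r2:6, r3:2, r4:65522, r5:2, r6:13, r7:0}
[2] or   r3, r1, r4  →  {r0:0, r1:4, r2:6, r3:65526, r4:65522, r5:2, r6:13, r7:0}
[3] beq  r0, r1, L12  →  {r0:0, r1:4, r2:6, r3:65526, r4:65522, r5:2, r6:13, r7:0}  ⟨branch fallthrough⟩
[4] sub  r6, r4, r4  →  {r0:0, r1:4, r2:6, r3:65526, r4:65522, r5:2, r6:0, r7:0}
[5] slt  r6, r0, r5  →  {r0:0, r1:4, r2:6, r3:65526, r4:65522, r5:2, r6:1, r7:0}
[6] slti  r7, r7, 8  →  {r0:0, r1:4, r2:6, r3:65526, r4:65522, r5:2, r6:1, r7:1}
[7] xori  r7, r7, 11  →  {r0:0, r1:4, r2:6, r3:65526, r4:65522, r5:2, r6:1, r7:10}
[8] bne  r3, r6, L10  →  {r0:0, r1:4, r2:6, r3:65526, r4:65522, r5:2, r6:1, r7:10}  ⟨branch taken⟩
[9] or   r3, r7, r6  →  {r0:0, r1:4, r2:6, r3:11, r4:65522, r5:2, r6:1, r7:10}
[10] nor  r1, r3, r3  →  {r0:0, r1:65524, r2:6, r3:11, r4:65522, r5:2, r6:1, r7:10}
[11] andi  r6, r1, 5  →  {r0:0, r1:65524, r2:6, r3:11, r4:65522, r5:2, r6:4, r7:10}

11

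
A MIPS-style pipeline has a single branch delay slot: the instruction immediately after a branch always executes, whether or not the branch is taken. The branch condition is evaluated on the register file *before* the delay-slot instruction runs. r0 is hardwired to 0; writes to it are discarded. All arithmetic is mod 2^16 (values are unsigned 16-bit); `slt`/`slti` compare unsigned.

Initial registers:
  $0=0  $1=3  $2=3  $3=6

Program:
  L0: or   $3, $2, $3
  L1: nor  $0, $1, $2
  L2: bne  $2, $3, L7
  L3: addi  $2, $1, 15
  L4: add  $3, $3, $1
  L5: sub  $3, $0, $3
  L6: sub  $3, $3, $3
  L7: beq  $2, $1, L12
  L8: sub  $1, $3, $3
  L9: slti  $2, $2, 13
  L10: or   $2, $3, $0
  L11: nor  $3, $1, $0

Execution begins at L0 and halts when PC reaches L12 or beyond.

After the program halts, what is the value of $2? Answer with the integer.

#0 or   $3, $2, $3 ; 0/3/3/7
#1 nor  $0, $1, $2 ; 0/3/3/7
#2 bne  $2, $3, L7 ; 0/3/3/7 ; →target
#3 addi  $2, $1, 15 ; 0/3/18/7
#7 beq  $2, $1, L12 ; 0/3/18/7 ; →fallthru
#8 sub  $1, $3, $3 ; 0/0/18/7
#9 slti  $2, $2, 13 ; 0/0/0/7
#10 or   $2, $3, $0 ; 0/0/7/7
#11 nor  $3, $1, $0 ; 0/0/7/65535

7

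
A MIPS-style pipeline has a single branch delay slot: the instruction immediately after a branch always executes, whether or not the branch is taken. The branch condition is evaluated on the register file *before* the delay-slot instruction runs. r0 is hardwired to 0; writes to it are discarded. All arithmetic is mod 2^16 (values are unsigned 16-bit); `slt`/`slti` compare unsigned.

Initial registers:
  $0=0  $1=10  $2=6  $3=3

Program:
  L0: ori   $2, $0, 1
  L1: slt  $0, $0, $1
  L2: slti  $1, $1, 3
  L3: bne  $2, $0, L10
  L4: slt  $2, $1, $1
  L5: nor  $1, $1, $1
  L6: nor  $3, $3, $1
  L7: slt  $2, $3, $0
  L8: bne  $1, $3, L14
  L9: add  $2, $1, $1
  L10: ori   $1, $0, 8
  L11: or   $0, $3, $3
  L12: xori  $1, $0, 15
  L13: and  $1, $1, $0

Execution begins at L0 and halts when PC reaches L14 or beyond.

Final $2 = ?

[0] ori   $2, $0, 1  →  {$0:0, $1:10, $2:1, $3:3}
[1] slt  $0, $0, $1  →  {$0:0, $1:10, $2:1, $3:3}
[2] slti  $1, $1, 3  →  {$0:0, $1:0, $2:1, $3:3}
[3] bne  $2, $0, L10  →  {$0:0, $1:0, $2:1, $3:3}  ⟨branch taken⟩
[4] slt  $2, $1, $1  →  {$0:0, $1:0, $2:0, $3:3}
[10] ori   $1, $0, 8  →  {$0:0, $1:8, $2:0, $3:3}
[11] or   $0, $3, $3  →  {$0:0, $1:8, $2:0, $3:3}
[12] xori  $1, $0, 15  →  {$0:0, $1:15, $2:0, $3:3}
[13] and  $1, $1, $0  →  {$0:0, $1:0, $2:0, $3:3}

0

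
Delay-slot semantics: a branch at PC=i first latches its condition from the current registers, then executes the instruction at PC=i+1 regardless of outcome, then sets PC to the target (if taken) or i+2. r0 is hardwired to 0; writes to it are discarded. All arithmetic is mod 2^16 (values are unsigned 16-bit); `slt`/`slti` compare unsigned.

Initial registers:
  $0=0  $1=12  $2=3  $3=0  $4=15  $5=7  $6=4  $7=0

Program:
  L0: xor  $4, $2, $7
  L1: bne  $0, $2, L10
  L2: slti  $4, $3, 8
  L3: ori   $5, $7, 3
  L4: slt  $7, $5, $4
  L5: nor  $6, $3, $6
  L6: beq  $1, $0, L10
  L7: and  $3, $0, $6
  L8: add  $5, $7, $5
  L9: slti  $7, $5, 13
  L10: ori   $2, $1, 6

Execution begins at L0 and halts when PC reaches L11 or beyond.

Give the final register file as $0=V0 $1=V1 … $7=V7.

PC=0  xor  $4, $2, $7        | $0=0 $1=12 $2=3 $3=0 $4=3 $5=7 $6=4 $7=0
PC=1  bne  $0, $2, L10       | $0=0 $1=12 $2=3 $3=0 $4=3 $5=7 $6=4 $7=0  [TAKEN]
PC=2  slti  $4, $3, 8        | $0=0 $1=12 $2=3 $3=0 $4=1 $5=7 $6=4 $7=0
PC=10 ori   $2, $1, 6        | $0=0 $1=12 $2=14 $3=0 $4=1 $5=7 $6=4 $7=0

$0=0 $1=12 $2=14 $3=0 $4=1 $5=7 $6=4 $7=0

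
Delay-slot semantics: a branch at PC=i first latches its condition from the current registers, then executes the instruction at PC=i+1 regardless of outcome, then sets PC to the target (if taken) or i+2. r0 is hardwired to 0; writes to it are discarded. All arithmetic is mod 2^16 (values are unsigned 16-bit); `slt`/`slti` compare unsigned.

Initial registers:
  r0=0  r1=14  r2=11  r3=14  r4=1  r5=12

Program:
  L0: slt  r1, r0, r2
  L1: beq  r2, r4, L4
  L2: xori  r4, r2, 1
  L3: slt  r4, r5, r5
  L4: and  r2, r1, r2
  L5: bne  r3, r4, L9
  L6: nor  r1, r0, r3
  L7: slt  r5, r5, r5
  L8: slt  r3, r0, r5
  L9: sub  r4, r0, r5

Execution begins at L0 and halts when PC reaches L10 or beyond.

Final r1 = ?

PC=0  slt  r1, r0, r2        | r0=0 r1=1 r2=11 r3=14 r4=1 r5=12
PC=1  beq  r2, r4, L4        | r0=0 r1=1 r2=11 r3=14 r4=1 r5=12  [not taken]
PC=2  xori  r4, r2, 1        | r0=0 r1=1 r2=11 r3=14 r4=10 r5=12
PC=3  slt  r4, r5, r5        | r0=0 r1=1 r2=11 r3=14 r4=0 r5=12
PC=4  and  r2, r1, r2        | r0=0 r1=1 r2=1 r3=14 r4=0 r5=12
PC=5  bne  r3, r4, L9        | r0=0 r1=1 r2=1 r3=14 r4=0 r5=12  [TAKEN]
PC=6  nor  r1, r0, r3        | r0=0 r1=65521 r2=1 r3=14 r4=0 r5=12
PC=9  sub  r4, r0, r5        | r0=0 r1=65521 r2=1 r3=14 r4=65524 r5=12

65521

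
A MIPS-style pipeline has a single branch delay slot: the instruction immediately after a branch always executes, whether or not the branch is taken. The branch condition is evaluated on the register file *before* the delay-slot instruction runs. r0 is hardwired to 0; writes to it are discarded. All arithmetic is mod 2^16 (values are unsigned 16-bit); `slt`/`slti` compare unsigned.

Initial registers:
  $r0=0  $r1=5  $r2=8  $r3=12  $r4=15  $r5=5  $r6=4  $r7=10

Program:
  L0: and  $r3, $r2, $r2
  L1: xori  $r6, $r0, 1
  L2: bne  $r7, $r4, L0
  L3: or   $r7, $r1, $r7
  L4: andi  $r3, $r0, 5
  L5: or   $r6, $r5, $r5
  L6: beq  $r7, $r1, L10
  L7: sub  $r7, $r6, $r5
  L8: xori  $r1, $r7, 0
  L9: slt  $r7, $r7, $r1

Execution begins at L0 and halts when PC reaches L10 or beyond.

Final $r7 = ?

  step pc=0: and  $r3, $r2, $r2  regs=(0,5,8,8,15,5,4,10)
  step pc=1: xori  $r6, $r0, 1  regs=(0,5,8,8,15,5,1,10)
  step pc=2: bne  $r7, $r4, L0  cond=T  regs=(0,5,8,8,15,5,1,10)
  step pc=3: or   $r7, $r1, $r7  regs=(0,5,8,8,15,5,1,15)
  step pc=0: and  $r3, $r2, $r2  regs=(0,5,8,8,15,5,1,15)
  step pc=1: xori  $r6, $r0, 1  regs=(0,5,8,8,15,5,1,15)
  step pc=2: bne  $r7, $r4, L0  cond=F  regs=(0,5,8,8,15,5,1,15)
  step pc=3: or   $r7, $r1, $r7  regs=(0,5,8,8,15,5,1,15)
  step pc=4: andi  $r3, $r0, 5  regs=(0,5,8,0,15,5,1,15)
  step pc=5: or   $r6, $r5, $r5  regs=(0,5,8,0,15,5,5,15)
  step pc=6: beq  $r7, $r1, L10  cond=F  regs=(0,5,8,0,15,5,5,15)
  step pc=7: sub  $r7, $r6, $r5  regs=(0,5,8,0,15,5,5,0)
  step pc=8: xori  $r1, $r7, 0  regs=(0,0,8,0,15,5,5,0)
  step pc=9: slt  $r7, $r7, $r1  regs=(0,0,8,0,15,5,5,0)

0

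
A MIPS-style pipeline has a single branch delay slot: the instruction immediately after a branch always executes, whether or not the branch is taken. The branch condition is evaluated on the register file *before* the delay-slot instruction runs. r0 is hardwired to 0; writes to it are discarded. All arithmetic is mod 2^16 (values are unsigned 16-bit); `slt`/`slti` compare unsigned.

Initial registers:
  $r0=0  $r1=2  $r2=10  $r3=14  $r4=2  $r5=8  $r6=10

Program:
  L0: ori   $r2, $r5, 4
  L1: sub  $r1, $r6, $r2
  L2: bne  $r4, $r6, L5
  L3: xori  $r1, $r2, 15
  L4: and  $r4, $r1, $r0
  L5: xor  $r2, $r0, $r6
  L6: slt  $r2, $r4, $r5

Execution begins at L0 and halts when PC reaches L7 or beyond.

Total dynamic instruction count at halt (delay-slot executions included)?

6

PC=0  ori   $r2, $r5, 4      | $r0=0 $r1=2 $r2=12 $r3=14 $r4=2 $r5=8 $r6=10
PC=1  sub  $r1, $r6, $r2     | $r0=0 $r1=65534 $r2=12 $r3=14 $r4=2 $r5=8 $r6=10
PC=2  bne  $r4, $r6, L5      | $r0=0 $r1=65534 $r2=12 $r3=14 $r4=2 $r5=8 $r6=10  [TAKEN]
PC=3  xori  $r1, $r2, 15     | $r0=0 $r1=3 $r2=12 $r3=14 $r4=2 $r5=8 $r6=10
PC=5  xor  $r2, $r0, $r6     | $r0=0 $r1=3 $r2=10 $r3=14 $r4=2 $r5=8 $r6=10
PC=6  slt  $r2, $r4, $r5     | $r0=0 $r1=3 $r2=1 $r3=14 $r4=2 $r5=8 $r6=10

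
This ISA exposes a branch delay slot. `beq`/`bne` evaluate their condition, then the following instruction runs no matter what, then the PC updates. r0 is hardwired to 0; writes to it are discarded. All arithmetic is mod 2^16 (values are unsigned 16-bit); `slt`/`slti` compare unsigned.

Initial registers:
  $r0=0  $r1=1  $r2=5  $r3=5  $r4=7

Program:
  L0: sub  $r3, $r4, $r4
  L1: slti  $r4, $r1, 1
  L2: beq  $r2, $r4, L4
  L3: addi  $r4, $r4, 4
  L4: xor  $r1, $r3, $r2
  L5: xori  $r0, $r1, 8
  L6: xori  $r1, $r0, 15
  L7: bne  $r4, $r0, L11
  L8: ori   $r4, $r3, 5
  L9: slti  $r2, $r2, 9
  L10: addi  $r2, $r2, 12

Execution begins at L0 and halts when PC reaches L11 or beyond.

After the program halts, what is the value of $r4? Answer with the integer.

[0] sub  $r3, $r4, $r4  →  {$r0:0, $r1:1, $r2:5, $r3:0, $r4:7}
[1] slti  $r4, $r1, 1  →  {$r0:0, $r1:1, $r2:5, $r3:0, $r4:0}
[2] beq  $r2, $r4, L4  →  {$r0:0, $r1:1, $r2:5, $r3:0, $r4:0}  ⟨branch fallthrough⟩
[3] addi  $r4, $r4, 4  →  {$r0:0, $r1:1, $r2:5, $r3:0, $r4:4}
[4] xor  $r1, $r3, $r2  →  {$r0:0, $r1:5, $r2:5, $r3:0, $r4:4}
[5] xori  $r0, $r1, 8  →  {$r0:0, $r1:5, $r2:5, $r3:0, $r4:4}
[6] xori  $r1, $r0, 15  →  {$r0:0, $r1:15, $r2:5, $r3:0, $r4:4}
[7] bne  $r4, $r0, L11  →  {$r0:0, $r1:15, $r2:5, $r3:0, $r4:4}  ⟨branch taken⟩
[8] ori   $r4, $r3, 5  →  {$r0:0, $r1:15, $r2:5, $r3:0, $r4:5}

5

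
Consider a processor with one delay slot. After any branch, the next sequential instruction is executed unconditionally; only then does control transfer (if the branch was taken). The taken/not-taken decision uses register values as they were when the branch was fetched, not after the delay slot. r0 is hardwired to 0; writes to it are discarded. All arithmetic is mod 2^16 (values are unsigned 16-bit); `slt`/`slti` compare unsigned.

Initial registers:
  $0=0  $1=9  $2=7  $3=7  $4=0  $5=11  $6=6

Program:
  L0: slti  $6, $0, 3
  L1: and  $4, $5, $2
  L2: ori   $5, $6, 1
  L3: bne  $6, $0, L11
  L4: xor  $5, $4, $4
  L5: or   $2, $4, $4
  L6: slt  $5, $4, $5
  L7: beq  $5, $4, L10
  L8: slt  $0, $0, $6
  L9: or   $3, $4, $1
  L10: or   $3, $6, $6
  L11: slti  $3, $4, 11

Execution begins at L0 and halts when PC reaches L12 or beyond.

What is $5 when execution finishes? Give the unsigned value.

0

  step pc=0: slti  $6, $0, 3  regs=(0,9,7,7,0,11,1)
  step pc=1: and  $4, $5, $2  regs=(0,9,7,7,3,11,1)
  step pc=2: ori   $5, $6, 1  regs=(0,9,7,7,3,1,1)
  step pc=3: bne  $6, $0, L11  cond=T  regs=(0,9,7,7,3,1,1)
  step pc=4: xor  $5, $4, $4  regs=(0,9,7,7,3,0,1)
  step pc=11: slti  $3, $4, 11  regs=(0,9,7,1,3,0,1)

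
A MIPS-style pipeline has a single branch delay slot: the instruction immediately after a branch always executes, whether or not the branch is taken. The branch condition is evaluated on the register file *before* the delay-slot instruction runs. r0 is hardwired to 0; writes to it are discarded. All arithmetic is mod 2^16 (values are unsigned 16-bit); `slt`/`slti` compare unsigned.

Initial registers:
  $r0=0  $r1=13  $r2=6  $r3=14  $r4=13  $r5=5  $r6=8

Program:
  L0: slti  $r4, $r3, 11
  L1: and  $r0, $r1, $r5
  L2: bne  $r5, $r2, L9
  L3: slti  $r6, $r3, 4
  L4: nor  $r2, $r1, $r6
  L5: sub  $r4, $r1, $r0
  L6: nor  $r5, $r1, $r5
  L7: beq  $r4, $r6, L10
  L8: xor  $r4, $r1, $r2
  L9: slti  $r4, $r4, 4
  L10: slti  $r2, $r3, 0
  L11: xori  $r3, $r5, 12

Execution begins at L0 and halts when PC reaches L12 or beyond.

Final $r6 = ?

  step pc=0: slti  $r4, $r3, 11  regs=(0,13,6,14,0,5,8)
  step pc=1: and  $r0, $r1, $r5  regs=(0,13,6,14,0,5,8)
  step pc=2: bne  $r5, $r2, L9  cond=T  regs=(0,13,6,14,0,5,8)
  step pc=3: slti  $r6, $r3, 4  regs=(0,13,6,14,0,5,0)
  step pc=9: slti  $r4, $r4, 4  regs=(0,13,6,14,1,5,0)
  step pc=10: slti  $r2, $r3, 0  regs=(0,13,0,14,1,5,0)
  step pc=11: xori  $r3, $r5, 12  regs=(0,13,0,9,1,5,0)

0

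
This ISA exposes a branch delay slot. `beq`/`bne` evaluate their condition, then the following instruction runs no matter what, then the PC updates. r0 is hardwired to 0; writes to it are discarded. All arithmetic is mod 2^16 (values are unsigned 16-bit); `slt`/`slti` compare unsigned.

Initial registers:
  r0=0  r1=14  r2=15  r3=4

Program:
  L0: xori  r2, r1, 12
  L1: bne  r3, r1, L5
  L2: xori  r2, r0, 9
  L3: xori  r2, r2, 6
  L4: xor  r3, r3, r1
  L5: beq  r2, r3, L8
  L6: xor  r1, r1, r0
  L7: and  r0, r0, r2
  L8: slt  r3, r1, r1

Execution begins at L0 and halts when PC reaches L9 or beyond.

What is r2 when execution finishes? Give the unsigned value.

  step pc=0: xori  r2, r1, 12  regs=(0,14,2,4)
  step pc=1: bne  r3, r1, L5  cond=T  regs=(0,14,2,4)
  step pc=2: xori  r2, r0, 9  regs=(0,14,9,4)
  step pc=5: beq  r2, r3, L8  cond=F  regs=(0,14,9,4)
  step pc=6: xor  r1, r1, r0  regs=(0,14,9,4)
  step pc=7: and  r0, r0, r2  regs=(0,14,9,4)
  step pc=8: slt  r3, r1, r1  regs=(0,14,9,0)

9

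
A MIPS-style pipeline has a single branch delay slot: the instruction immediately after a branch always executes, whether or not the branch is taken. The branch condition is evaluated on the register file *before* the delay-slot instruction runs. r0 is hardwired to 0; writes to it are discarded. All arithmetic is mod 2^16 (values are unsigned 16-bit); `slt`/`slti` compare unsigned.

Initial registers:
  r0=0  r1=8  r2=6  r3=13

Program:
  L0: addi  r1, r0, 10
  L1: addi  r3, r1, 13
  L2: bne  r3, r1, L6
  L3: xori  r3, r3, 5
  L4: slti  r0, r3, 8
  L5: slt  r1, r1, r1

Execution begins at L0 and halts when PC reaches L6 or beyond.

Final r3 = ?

18

#0 addi  r1, r0, 10 ; 0/10/6/13
#1 addi  r3, r1, 13 ; 0/10/6/23
#2 bne  r3, r1, L6 ; 0/10/6/23 ; →target
#3 xori  r3, r3, 5 ; 0/10/6/18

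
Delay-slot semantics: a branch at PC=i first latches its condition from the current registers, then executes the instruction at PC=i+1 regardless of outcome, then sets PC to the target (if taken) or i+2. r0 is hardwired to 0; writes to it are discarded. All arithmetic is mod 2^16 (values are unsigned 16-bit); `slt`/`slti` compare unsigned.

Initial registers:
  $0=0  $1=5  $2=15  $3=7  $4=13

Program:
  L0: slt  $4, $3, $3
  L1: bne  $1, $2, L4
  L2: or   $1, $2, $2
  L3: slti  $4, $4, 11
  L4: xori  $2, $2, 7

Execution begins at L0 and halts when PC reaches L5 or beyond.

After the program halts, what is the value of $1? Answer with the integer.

15

#0 slt  $4, $3, $3 ; 0/5/15/7/0
#1 bne  $1, $2, L4 ; 0/5/15/7/0 ; →target
#2 or   $1, $2, $2 ; 0/15/15/7/0
#4 xori  $2, $2, 7 ; 0/15/8/7/0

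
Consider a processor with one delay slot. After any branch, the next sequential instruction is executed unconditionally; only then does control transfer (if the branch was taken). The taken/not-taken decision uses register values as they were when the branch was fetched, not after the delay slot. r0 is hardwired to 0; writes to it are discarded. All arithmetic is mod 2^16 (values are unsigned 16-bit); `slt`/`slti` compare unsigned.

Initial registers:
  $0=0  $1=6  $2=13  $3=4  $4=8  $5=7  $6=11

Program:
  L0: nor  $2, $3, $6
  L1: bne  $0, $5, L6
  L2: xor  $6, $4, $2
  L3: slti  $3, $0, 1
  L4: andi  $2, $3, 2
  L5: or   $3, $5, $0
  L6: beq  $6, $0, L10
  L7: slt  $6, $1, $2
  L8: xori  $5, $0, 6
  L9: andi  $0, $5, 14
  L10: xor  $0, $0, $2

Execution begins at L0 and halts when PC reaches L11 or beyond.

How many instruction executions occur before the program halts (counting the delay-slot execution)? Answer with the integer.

8

[0] nor  $2, $3, $6  →  {$0:0, $1:6, $2:65520, $3:4, $4:8, $5:7, $6:11}
[1] bne  $0, $5, L6  →  {$0:0, $1:6, $2:65520, $3:4, $4:8, $5:7, $6:11}  ⟨branch taken⟩
[2] xor  $6, $4, $2  →  {$0:0, $1:6, $2:65520, $3:4, $4:8, $5:7, $6:65528}
[6] beq  $6, $0, L10  →  {$0:0, $1:6, $2:65520, $3:4, $4:8, $5:7, $6:65528}  ⟨branch fallthrough⟩
[7] slt  $6, $1, $2  →  {$0:0, $1:6, $2:65520, $3:4, $4:8, $5:7, $6:1}
[8] xori  $5, $0, 6  →  {$0:0, $1:6, $2:65520, $3:4, $4:8, $5:6, $6:1}
[9] andi  $0, $5, 14  →  {$0:0, $1:6, $2:65520, $3:4, $4:8, $5:6, $6:1}
[10] xor  $0, $0, $2  →  {$0:0, $1:6, $2:65520, $3:4, $4:8, $5:6, $6:1}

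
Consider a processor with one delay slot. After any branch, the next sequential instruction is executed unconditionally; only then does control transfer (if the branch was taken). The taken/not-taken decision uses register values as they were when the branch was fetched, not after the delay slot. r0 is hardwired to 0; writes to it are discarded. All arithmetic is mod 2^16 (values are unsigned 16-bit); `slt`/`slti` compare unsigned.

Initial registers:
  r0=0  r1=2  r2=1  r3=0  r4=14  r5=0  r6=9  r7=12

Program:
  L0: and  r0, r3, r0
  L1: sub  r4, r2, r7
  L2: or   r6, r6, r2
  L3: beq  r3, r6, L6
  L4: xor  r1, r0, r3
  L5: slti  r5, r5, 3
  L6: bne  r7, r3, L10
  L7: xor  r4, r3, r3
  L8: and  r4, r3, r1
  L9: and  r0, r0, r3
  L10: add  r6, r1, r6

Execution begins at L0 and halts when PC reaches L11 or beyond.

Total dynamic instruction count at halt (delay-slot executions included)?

[0] and  r0, r3, r0  →  {r0:0, r1:2, r2:1, r3:0, r4:14, r5:0, r6:9, r7:12}
[1] sub  r4, r2, r7  →  {r0:0, r1:2, r2:1, r3:0, r4:65525, r5:0, r6:9, r7:12}
[2] or   r6, r6, r2  →  {r0:0, r1:2, r2:1, r3:0, r4:65525, r5:0, r6:9, r7:12}
[3] beq  r3, r6, L6  →  {r0:0, r1:2, r2:1, r3:0, r4:65525, r5:0, r6:9, r7:12}  ⟨branch fallthrough⟩
[4] xor  r1, r0, r3  →  {r0:0, r1:0, r2:1, r3:0, r4:65525, r5:0, r6:9, r7:12}
[5] slti  r5, r5, 3  →  {r0:0, r1:0, r2:1, r3:0, r4:65525, r5:1, r6:9, r7:12}
[6] bne  r7, r3, L10  →  {r0:0, r1:0, r2:1, r3:0, r4:65525, r5:1, r6:9, r7:12}  ⟨branch taken⟩
[7] xor  r4, r3, r3  →  {r0:0, r1:0, r2:1, r3:0, r4:0, r5:1, r6:9, r7:12}
[10] add  r6, r1, r6  →  {r0:0, r1:0, r2:1, r3:0, r4:0, r5:1, r6:9, r7:12}

9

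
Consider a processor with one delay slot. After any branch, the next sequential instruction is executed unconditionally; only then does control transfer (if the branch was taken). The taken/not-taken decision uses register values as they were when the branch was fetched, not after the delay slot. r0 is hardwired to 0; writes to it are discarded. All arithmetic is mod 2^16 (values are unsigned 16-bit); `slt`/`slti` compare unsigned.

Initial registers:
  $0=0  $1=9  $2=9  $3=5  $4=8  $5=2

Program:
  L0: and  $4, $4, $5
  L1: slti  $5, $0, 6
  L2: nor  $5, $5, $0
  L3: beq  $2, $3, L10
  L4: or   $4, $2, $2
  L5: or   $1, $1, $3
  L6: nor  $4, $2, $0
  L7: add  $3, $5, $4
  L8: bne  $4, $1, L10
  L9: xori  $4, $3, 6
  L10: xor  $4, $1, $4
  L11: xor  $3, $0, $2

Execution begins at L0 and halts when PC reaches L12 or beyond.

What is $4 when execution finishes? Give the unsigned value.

PC=0  and  $4, $4, $5        | $0=0 $1=9 $2=9 $3=5 $4=0 $5=2
PC=1  slti  $5, $0, 6        | $0=0 $1=9 $2=9 $3=5 $4=0 $5=1
PC=2  nor  $5, $5, $0        | $0=0 $1=9 $2=9 $3=5 $4=0 $5=65534
PC=3  beq  $2, $3, L10       | $0=0 $1=9 $2=9 $3=5 $4=0 $5=65534  [not taken]
PC=4  or   $4, $2, $2        | $0=0 $1=9 $2=9 $3=5 $4=9 $5=65534
PC=5  or   $1, $1, $3        | $0=0 $1=13 $2=9 $3=5 $4=9 $5=65534
PC=6  nor  $4, $2, $0        | $0=0 $1=13 $2=9 $3=5 $4=65526 $5=65534
PC=7  add  $3, $5, $4        | $0=0 $1=13 $2=9 $3=65524 $4=65526 $5=65534
PC=8  bne  $4, $1, L10       | $0=0 $1=13 $2=9 $3=65524 $4=65526 $5=65534  [TAKEN]
PC=9  xori  $4, $3, 6        | $0=0 $1=13 $2=9 $3=65524 $4=65522 $5=65534
PC=10 xor  $4, $1, $4        | $0=0 $1=13 $2=9 $3=65524 $4=65535 $5=65534
PC=11 xor  $3, $0, $2        | $0=0 $1=13 $2=9 $3=9 $4=65535 $5=65534

65535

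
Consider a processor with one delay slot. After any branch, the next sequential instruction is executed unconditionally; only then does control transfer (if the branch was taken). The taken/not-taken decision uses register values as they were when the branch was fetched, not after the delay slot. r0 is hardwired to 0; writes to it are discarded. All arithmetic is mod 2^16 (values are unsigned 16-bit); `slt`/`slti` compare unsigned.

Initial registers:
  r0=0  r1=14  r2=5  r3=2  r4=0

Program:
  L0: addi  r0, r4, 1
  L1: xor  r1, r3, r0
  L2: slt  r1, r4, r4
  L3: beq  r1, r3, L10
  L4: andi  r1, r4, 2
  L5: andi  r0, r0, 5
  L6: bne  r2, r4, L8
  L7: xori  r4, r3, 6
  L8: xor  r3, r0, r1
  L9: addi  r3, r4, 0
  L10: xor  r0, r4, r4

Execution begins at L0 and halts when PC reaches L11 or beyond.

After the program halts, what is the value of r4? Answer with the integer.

4

PC=0  addi  r0, r4, 1        | r0=0 r1=14 r2=5 r3=2 r4=0
PC=1  xor  r1, r3, r0        | r0=0 r1=2 r2=5 r3=2 r4=0
PC=2  slt  r1, r4, r4        | r0=0 r1=0 r2=5 r3=2 r4=0
PC=3  beq  r1, r3, L10       | r0=0 r1=0 r2=5 r3=2 r4=0  [not taken]
PC=4  andi  r1, r4, 2        | r0=0 r1=0 r2=5 r3=2 r4=0
PC=5  andi  r0, r0, 5        | r0=0 r1=0 r2=5 r3=2 r4=0
PC=6  bne  r2, r4, L8        | r0=0 r1=0 r2=5 r3=2 r4=0  [TAKEN]
PC=7  xori  r4, r3, 6        | r0=0 r1=0 r2=5 r3=2 r4=4
PC=8  xor  r3, r0, r1        | r0=0 r1=0 r2=5 r3=0 r4=4
PC=9  addi  r3, r4, 0        | r0=0 r1=0 r2=5 r3=4 r4=4
PC=10 xor  r0, r4, r4        | r0=0 r1=0 r2=5 r3=4 r4=4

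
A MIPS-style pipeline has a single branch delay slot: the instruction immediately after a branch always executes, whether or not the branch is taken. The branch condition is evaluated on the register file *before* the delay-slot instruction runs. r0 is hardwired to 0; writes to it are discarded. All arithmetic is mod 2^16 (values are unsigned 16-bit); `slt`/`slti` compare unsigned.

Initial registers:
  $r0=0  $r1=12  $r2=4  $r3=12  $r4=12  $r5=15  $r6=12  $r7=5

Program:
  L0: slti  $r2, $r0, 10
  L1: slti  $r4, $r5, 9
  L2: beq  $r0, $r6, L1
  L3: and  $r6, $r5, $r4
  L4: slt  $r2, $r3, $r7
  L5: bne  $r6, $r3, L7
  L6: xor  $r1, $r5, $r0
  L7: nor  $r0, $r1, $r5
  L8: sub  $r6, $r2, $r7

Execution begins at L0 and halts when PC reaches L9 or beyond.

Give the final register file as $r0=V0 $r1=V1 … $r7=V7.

[0] slti  $r2, $r0, 10  →  {$r0:0, $r1:12, $r2:1, $r3:12, $r4:12, $r5:15, $r6:12, $r7:5}
[1] slti  $r4, $r5, 9  →  {$r0:0, $r1:12, $r2:1, $r3:12, $r4:0, $r5:15, $r6:12, $r7:5}
[2] beq  $r0, $r6, L1  →  {$r0:0, $r1:12, $r2:1, $r3:12, $r4:0, $r5:15, $r6:12, $r7:5}  ⟨branch fallthrough⟩
[3] and  $r6, $r5, $r4  →  {$r0:0, $r1:12, $r2:1, $r3:12, $r4:0, $r5:15, $r6:0, $r7:5}
[4] slt  $r2, $r3, $r7  →  {$r0:0, $r1:12, $r2:0, $r3:12, $r4:0, $r5:15, $r6:0, $r7:5}
[5] bne  $r6, $r3, L7  →  {$r0:0, $r1:12, $r2:0, $r3:12, $r4:0, $r5:15, $r6:0, $r7:5}  ⟨branch taken⟩
[6] xor  $r1, $r5, $r0  →  {$r0:0, $r1:15, $r2:0, $r3:12, $r4:0, $r5:15, $r6:0, $r7:5}
[7] nor  $r0, $r1, $r5  →  {$r0:0, $r1:15, $r2:0, $r3:12, $r4:0, $r5:15, $r6:0, $r7:5}
[8] sub  $r6, $r2, $r7  →  {$r0:0, $r1:15, $r2:0, $r3:12, $r4:0, $r5:15, $r6:65531, $r7:5}

$r0=0 $r1=15 $r2=0 $r3=12 $r4=0 $r5=15 $r6=65531 $r7=5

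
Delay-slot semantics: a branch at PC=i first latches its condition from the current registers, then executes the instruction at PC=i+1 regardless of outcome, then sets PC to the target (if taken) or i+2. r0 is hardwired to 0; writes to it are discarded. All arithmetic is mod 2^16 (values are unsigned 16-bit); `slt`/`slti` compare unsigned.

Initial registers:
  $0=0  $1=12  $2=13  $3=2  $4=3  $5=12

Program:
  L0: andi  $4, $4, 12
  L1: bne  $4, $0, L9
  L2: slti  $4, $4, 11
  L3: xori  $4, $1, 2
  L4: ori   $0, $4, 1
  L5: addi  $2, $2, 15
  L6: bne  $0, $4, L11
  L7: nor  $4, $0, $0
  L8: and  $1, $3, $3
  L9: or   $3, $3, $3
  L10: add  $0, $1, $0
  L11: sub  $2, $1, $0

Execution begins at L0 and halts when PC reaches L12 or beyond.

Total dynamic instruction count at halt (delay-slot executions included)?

9

  step pc=0: andi  $4, $4, 12  regs=(0,12,13,2,0,12)
  step pc=1: bne  $4, $0, L9  cond=F  regs=(0,12,13,2,0,12)
  step pc=2: slti  $4, $4, 11  regs=(0,12,13,2,1,12)
  step pc=3: xori  $4, $1, 2  regs=(0,12,13,2,14,12)
  step pc=4: ori   $0, $4, 1  regs=(0,12,13,2,14,12)
  step pc=5: addi  $2, $2, 15  regs=(0,12,28,2,14,12)
  step pc=6: bne  $0, $4, L11  cond=T  regs=(0,12,28,2,14,12)
  step pc=7: nor  $4, $0, $0  regs=(0,12,28,2,65535,12)
  step pc=11: sub  $2, $1, $0  regs=(0,12,12,2,65535,12)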